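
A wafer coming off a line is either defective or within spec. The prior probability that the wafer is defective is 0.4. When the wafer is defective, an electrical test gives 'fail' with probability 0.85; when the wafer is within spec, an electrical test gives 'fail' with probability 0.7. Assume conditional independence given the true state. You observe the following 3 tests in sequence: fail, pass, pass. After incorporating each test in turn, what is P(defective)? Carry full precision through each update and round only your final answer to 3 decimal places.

0.168

After 'fail': P(defective) = 0.85·0.4000 / (0.85·0.4000 + 0.7·0.6000) ≈ 0.4474
After 'pass': P(defective) = 0.15·0.4474 / (0.15·0.4474 + 0.3·0.5526) ≈ 0.2881
After 'pass': P(defective) = 0.15·0.2881 / (0.15·0.2881 + 0.3·0.7119) ≈ 0.1683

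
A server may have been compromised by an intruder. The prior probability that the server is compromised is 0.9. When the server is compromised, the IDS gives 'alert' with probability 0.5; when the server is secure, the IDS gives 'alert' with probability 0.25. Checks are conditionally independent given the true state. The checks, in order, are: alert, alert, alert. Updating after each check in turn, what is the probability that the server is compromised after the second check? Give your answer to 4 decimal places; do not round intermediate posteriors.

After 'alert': P(compromised) = 0.5·0.9000 / (0.5·0.9000 + 0.25·0.1000) ≈ 0.9474
After 'alert': P(compromised) = 0.5·0.9474 / (0.5·0.9474 + 0.25·0.0526) ≈ 0.9730

0.9730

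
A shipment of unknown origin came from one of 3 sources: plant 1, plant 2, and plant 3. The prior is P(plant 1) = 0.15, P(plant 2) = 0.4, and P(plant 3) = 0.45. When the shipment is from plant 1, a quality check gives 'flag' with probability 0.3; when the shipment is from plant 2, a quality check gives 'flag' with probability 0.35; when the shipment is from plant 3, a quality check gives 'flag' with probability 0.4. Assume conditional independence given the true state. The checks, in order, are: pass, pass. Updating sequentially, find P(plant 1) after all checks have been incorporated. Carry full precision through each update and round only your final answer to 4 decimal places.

Each posterior becomes the prior for the next update.
After 'pass': normaliser = 0.7·0.1500 + 0.65·0.4000 + 0.6·0.4500; P(plant 1) ≈ 0.1654, P(plant 2) ≈ 0.4094, P(plant 3) ≈ 0.4252
After 'pass': normaliser = 0.7·0.1654 + 0.65·0.4094 + 0.6·0.4252; P(plant 1) ≈ 0.1817, P(plant 2) ≈ 0.4178, P(plant 3) ≈ 0.4005

0.1817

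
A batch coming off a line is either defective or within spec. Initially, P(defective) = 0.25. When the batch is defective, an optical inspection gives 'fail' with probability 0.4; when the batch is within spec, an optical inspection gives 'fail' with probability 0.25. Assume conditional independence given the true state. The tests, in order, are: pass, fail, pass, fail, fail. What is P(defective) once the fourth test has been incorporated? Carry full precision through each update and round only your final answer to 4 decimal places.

0.3532

After 'pass': P(defective) = 0.6·0.2500 / (0.6·0.2500 + 0.75·0.7500) ≈ 0.2105
After 'fail': P(defective) = 0.4·0.2105 / (0.4·0.2105 + 0.25·0.7895) ≈ 0.2991
After 'pass': P(defective) = 0.6·0.2991 / (0.6·0.2991 + 0.75·0.7009) ≈ 0.2545
After 'fail': P(defective) = 0.4·0.2545 / (0.4·0.2545 + 0.25·0.7455) ≈ 0.3532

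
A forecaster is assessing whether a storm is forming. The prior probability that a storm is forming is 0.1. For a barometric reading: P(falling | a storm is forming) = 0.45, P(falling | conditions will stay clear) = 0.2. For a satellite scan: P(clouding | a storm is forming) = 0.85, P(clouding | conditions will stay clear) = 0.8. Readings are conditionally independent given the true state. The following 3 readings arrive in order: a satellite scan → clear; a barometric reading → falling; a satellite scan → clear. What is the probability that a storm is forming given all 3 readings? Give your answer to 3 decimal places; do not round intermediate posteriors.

0.123

Each posterior becomes the prior for the next update.
After a satellite scan='clear': P(storm) = 0.15·0.1000 / (0.15·0.1000 + 0.2·0.9000) ≈ 0.0769
After a barometric reading='falling': P(storm) = 0.45·0.0769 / (0.45·0.0769 + 0.2·0.9231) ≈ 0.1579
After a satellite scan='clear': P(storm) = 0.15·0.1579 / (0.15·0.1579 + 0.2·0.8421) ≈ 0.1233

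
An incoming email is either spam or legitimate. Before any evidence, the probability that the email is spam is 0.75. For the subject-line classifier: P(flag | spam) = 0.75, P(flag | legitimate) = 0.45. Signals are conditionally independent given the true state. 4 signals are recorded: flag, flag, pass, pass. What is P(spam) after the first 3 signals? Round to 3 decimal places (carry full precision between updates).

After 'flag': P(spam) = 0.75·0.7500 / (0.75·0.7500 + 0.45·0.2500) ≈ 0.8333
After 'flag': P(spam) = 0.75·0.8333 / (0.75·0.8333 + 0.45·0.1667) ≈ 0.8929
After 'pass': P(spam) = 0.25·0.8929 / (0.25·0.8929 + 0.55·0.1071) ≈ 0.7911

0.791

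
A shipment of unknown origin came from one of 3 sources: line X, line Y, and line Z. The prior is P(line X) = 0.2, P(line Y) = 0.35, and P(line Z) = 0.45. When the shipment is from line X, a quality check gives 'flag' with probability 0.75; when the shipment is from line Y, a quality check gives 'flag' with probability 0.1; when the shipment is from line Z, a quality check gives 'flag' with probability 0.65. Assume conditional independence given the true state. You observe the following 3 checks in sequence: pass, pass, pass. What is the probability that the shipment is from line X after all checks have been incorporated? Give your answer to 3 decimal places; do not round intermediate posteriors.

After 'pass': normaliser = 0.25·0.2000 + 0.9·0.3500 + 0.35·0.4500; P(line X) ≈ 0.0957, P(line Y) ≈ 0.6029, P(line Z) ≈ 0.3014
After 'pass': normaliser = 0.25·0.0957 + 0.9·0.6029 + 0.35·0.3014; P(line X) ≈ 0.0356, P(line Y) ≈ 0.8074, P(line Z) ≈ 0.1570
After 'pass': normaliser = 0.25·0.0356 + 0.9·0.8074 + 0.35·0.1570; P(line X) ≈ 0.0113, P(line Y) ≈ 0.9192, P(line Z) ≈ 0.0695

0.011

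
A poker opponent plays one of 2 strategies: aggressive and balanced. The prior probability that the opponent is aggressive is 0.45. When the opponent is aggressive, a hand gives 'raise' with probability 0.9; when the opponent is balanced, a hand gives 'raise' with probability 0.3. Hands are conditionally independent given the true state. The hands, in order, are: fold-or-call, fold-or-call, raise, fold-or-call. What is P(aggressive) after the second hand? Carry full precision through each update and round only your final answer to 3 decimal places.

0.016

Each posterior becomes the prior for the next update.
After 'fold-or-call': P(aggressive) = 0.1·0.4500 / (0.1·0.4500 + 0.7·0.5500) ≈ 0.1047
After 'fold-or-call': P(aggressive) = 0.1·0.1047 / (0.1·0.1047 + 0.7·0.8953) ≈ 0.0164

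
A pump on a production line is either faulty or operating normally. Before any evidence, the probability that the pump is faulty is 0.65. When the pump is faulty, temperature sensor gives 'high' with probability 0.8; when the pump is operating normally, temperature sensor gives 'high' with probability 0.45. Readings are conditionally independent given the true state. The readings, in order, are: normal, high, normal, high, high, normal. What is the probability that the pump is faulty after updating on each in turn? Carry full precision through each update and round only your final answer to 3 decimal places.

0.334

Apply Bayes' rule sequentially, carrying P(faulty) forward.
After 'normal': P(faulty) = 0.2·0.6500 / (0.2·0.6500 + 0.55·0.3500) ≈ 0.4031
After 'high': P(faulty) = 0.8·0.4031 / (0.8·0.4031 + 0.45·0.5969) ≈ 0.5456
After 'normal': P(faulty) = 0.2·0.5456 / (0.2·0.5456 + 0.55·0.4544) ≈ 0.3039
After 'high': P(faulty) = 0.8·0.3039 / (0.8·0.3039 + 0.45·0.6961) ≈ 0.4370
After 'high': P(faulty) = 0.8·0.4370 / (0.8·0.4370 + 0.45·0.5630) ≈ 0.5798
After 'normal': P(faulty) = 0.2·0.5798 / (0.2·0.5798 + 0.55·0.4202) ≈ 0.3341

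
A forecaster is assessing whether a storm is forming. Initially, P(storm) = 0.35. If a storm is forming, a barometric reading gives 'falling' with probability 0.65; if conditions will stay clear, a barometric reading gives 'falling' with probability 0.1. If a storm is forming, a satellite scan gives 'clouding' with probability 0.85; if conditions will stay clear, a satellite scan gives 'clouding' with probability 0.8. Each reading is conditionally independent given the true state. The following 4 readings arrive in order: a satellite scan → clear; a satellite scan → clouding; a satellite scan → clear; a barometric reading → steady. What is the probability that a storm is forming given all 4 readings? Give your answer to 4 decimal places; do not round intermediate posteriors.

After a satellite scan='clear': P(storm) = 0.15·0.3500 / (0.15·0.3500 + 0.2·0.6500) ≈ 0.2877
After a satellite scan='clouding': P(storm) = 0.85·0.2877 / (0.85·0.2877 + 0.8·0.7123) ≈ 0.3003
After a satellite scan='clear': P(storm) = 0.15·0.3003 / (0.15·0.3003 + 0.2·0.6997) ≈ 0.2435
After a barometric reading='steady': P(storm) = 0.35·0.2435 / (0.35·0.2435 + 0.9·0.7565) ≈ 0.1112

0.1112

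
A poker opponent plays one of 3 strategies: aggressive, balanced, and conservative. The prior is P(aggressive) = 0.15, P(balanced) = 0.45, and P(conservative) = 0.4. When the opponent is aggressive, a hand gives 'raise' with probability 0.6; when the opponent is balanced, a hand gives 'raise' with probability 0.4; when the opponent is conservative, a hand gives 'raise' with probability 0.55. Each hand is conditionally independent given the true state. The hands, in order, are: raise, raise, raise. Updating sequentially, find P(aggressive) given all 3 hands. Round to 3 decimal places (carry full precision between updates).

0.254

After 'raise': normaliser = 0.6·0.1500 + 0.4·0.4500 + 0.55·0.4000; P(aggressive) ≈ 0.1837, P(balanced) ≈ 0.3673, P(conservative) ≈ 0.4490
After 'raise': normaliser = 0.6·0.1837 + 0.4·0.3673 + 0.55·0.4490; P(aggressive) ≈ 0.2186, P(balanced) ≈ 0.2915, P(conservative) ≈ 0.4899
After 'raise': normaliser = 0.6·0.2186 + 0.4·0.2915 + 0.55·0.4899; P(aggressive) ≈ 0.2536, P(balanced) ≈ 0.2254, P(conservative) ≈ 0.5209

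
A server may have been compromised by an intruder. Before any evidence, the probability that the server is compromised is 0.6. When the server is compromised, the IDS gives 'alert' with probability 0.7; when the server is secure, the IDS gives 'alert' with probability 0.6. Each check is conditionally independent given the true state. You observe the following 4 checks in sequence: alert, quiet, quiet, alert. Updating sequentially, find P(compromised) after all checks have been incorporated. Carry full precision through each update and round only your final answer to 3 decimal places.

0.535

After 'alert': P(compromised) = 0.7·0.6000 / (0.7·0.6000 + 0.6·0.4000) ≈ 0.6364
After 'quiet': P(compromised) = 0.3·0.6364 / (0.3·0.6364 + 0.4·0.3636) ≈ 0.5676
After 'quiet': P(compromised) = 0.3·0.5676 / (0.3·0.5676 + 0.4·0.4324) ≈ 0.4961
After 'alert': P(compromised) = 0.7·0.4961 / (0.7·0.4961 + 0.6·0.5039) ≈ 0.5345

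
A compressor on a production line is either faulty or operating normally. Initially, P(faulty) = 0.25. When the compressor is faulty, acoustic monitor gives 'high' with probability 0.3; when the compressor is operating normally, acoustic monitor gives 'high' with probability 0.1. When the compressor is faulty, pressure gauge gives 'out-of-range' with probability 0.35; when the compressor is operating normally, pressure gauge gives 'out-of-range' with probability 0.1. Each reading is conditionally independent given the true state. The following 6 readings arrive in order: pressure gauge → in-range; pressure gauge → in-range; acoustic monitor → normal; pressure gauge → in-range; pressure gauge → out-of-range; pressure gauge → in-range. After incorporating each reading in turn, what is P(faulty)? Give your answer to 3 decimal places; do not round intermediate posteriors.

After pressure gauge='in-range': P(faulty) = 0.65·0.2500 / (0.65·0.2500 + 0.9·0.7500) ≈ 0.1940
After pressure gauge='in-range': P(faulty) = 0.65·0.1940 / (0.65·0.1940 + 0.9·0.8060) ≈ 0.1481
After acoustic monitor='normal': P(faulty) = 0.7·0.1481 / (0.7·0.1481 + 0.9·0.8519) ≈ 0.1191
After pressure gauge='in-range': P(faulty) = 0.65·0.1191 / (0.65·0.1191 + 0.9·0.8809) ≈ 0.0890
After pressure gauge='out-of-range': P(faulty) = 0.35·0.0890 / (0.35·0.0890 + 0.1·0.9110) ≈ 0.2548
After pressure gauge='in-range': P(faulty) = 0.65·0.2548 / (0.65·0.2548 + 0.9·0.7452) ≈ 0.1980

0.198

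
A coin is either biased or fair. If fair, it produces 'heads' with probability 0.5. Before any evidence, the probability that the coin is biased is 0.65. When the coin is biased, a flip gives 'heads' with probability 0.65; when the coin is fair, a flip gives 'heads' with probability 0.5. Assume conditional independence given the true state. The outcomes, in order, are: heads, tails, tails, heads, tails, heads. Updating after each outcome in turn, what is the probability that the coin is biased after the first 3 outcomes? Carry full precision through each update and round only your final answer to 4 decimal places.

0.5419

After 'heads': P(biased) = 0.65·0.6500 / (0.65·0.6500 + 0.5·0.3500) ≈ 0.7071
After 'tails': P(biased) = 0.35·0.7071 / (0.35·0.7071 + 0.5·0.2929) ≈ 0.6283
After 'tails': P(biased) = 0.35·0.6283 / (0.35·0.6283 + 0.5·0.3717) ≈ 0.5419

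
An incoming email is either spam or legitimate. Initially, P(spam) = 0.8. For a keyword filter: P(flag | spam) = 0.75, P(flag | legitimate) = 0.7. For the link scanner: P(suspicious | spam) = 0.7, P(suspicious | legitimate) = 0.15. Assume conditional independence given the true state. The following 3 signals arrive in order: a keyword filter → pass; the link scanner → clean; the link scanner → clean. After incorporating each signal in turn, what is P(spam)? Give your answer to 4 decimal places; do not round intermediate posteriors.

After a keyword filter='pass': P(spam) = 0.25·0.8000 / (0.25·0.8000 + 0.3·0.2000) ≈ 0.7692
After the link scanner='clean': P(spam) = 0.3·0.7692 / (0.3·0.7692 + 0.85·0.2308) ≈ 0.5405
After the link scanner='clean': P(spam) = 0.3·0.5405 / (0.3·0.5405 + 0.85·0.4595) ≈ 0.2934

0.2934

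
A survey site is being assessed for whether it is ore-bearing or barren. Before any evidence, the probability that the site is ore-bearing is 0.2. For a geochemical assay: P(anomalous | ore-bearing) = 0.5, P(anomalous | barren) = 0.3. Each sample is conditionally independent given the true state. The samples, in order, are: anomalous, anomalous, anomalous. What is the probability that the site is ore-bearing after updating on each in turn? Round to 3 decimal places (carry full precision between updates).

After 'anomalous': P(ore) = 0.5·0.2000 / (0.5·0.2000 + 0.3·0.8000) ≈ 0.2941
After 'anomalous': P(ore) = 0.5·0.2941 / (0.5·0.2941 + 0.3·0.7059) ≈ 0.4098
After 'anomalous': P(ore) = 0.5·0.4098 / (0.5·0.4098 + 0.3·0.5902) ≈ 0.5365

0.536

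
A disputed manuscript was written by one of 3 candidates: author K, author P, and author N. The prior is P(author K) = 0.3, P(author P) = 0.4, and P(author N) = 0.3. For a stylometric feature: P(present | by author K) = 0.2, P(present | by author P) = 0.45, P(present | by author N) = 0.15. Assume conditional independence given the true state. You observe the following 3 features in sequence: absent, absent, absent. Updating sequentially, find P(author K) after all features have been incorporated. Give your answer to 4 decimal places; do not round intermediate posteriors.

After 'absent': normaliser = 0.8·0.3000 + 0.55·0.4000 + 0.85·0.3000; P(author K) ≈ 0.3357, P(author P) ≈ 0.3077, P(author N) ≈ 0.3566
After 'absent': normaliser = 0.8·0.3357 + 0.55·0.3077 + 0.85·0.3566; P(author K) ≈ 0.3624, P(author P) ≈ 0.2284, P(author N) ≈ 0.4092
After 'absent': normaliser = 0.8·0.3624 + 0.55·0.2284 + 0.85·0.4092; P(author K) ≈ 0.3798, P(author P) ≈ 0.1646, P(author N) ≈ 0.4556

0.3798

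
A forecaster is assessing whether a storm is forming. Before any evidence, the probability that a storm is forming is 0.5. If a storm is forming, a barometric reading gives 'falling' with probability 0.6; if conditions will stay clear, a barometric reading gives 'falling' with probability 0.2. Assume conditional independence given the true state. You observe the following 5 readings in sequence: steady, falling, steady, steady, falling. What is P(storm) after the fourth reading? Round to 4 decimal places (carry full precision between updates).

After 'steady': P(storm) = 0.4·0.5000 / (0.4·0.5000 + 0.8·0.5000) ≈ 0.3333
After 'falling': P(storm) = 0.6·0.3333 / (0.6·0.3333 + 0.2·0.6667) ≈ 0.6000
After 'steady': P(storm) = 0.4·0.6000 / (0.4·0.6000 + 0.8·0.4000) ≈ 0.4286
After 'steady': P(storm) = 0.4·0.4286 / (0.4·0.4286 + 0.8·0.5714) ≈ 0.2727

0.2727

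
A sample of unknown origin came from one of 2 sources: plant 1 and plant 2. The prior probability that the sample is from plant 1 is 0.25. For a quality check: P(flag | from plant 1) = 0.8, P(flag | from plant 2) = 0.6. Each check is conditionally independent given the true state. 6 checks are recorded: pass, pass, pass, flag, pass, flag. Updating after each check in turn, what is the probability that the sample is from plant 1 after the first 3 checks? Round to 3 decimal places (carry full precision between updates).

0.040

After 'pass': P(plant 1) = 0.2·0.2500 / (0.2·0.2500 + 0.4·0.7500) ≈ 0.1429
After 'pass': P(plant 1) = 0.2·0.1429 / (0.2·0.1429 + 0.4·0.8571) ≈ 0.0769
After 'pass': P(plant 1) = 0.2·0.0769 / (0.2·0.0769 + 0.4·0.9231) ≈ 0.0400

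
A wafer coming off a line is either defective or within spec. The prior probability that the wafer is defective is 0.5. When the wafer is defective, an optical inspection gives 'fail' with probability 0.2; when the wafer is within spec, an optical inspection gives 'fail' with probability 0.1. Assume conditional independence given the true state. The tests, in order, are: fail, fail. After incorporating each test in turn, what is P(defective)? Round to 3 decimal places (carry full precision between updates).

Apply Bayes' rule sequentially, carrying P(defective) forward.
After 'fail': P(defective) = 0.2·0.5000 / (0.2·0.5000 + 0.1·0.5000) ≈ 0.6667
After 'fail': P(defective) = 0.2·0.6667 / (0.2·0.6667 + 0.1·0.3333) ≈ 0.8000

0.800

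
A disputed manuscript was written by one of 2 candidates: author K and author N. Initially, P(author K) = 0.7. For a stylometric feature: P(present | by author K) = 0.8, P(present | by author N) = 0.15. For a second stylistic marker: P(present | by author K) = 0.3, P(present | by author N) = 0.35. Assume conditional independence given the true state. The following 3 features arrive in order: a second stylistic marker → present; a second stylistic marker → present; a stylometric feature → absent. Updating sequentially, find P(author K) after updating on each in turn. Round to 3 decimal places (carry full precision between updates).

0.287

Each posterior becomes the prior for the next update.
After a second stylistic marker='present': P(author K) = 0.3·0.7000 / (0.3·0.7000 + 0.35·0.3000) ≈ 0.6667
After a second stylistic marker='present': P(author K) = 0.3·0.6667 / (0.3·0.6667 + 0.35·0.3333) ≈ 0.6316
After a stylometric feature='absent': P(author K) = 0.2·0.6316 / (0.2·0.6316 + 0.85·0.3684) ≈ 0.2874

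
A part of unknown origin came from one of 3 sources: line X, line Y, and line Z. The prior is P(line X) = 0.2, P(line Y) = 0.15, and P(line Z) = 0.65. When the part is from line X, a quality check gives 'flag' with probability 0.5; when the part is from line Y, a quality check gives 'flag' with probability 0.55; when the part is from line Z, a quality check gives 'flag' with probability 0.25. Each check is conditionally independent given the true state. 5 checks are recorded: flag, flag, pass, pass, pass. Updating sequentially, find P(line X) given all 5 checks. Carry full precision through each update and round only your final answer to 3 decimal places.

0.227

Each posterior becomes the prior for the next update.
After 'flag': normaliser = 0.5·0.2000 + 0.55·0.1500 + 0.25·0.6500; P(line X) ≈ 0.2899, P(line Y) ≈ 0.2391, P(line Z) ≈ 0.4710
After 'flag': normaliser = 0.5·0.2899 + 0.55·0.2391 + 0.25·0.4710; P(line X) ≈ 0.3676, P(line Y) ≈ 0.3336, P(line Z) ≈ 0.2987
After 'pass': normaliser = 0.5·0.3676 + 0.45·0.3336 + 0.75·0.2987; P(line X) ≈ 0.3294, P(line Y) ≈ 0.2691, P(line Z) ≈ 0.4015
After 'pass': normaliser = 0.5·0.3294 + 0.45·0.2691 + 0.75·0.4015; P(line X) ≈ 0.2806, P(line Y) ≈ 0.2063, P(line Z) ≈ 0.5131
After 'pass': normaliser = 0.5·0.2806 + 0.45·0.2063 + 0.75·0.5131; P(line X) ≈ 0.2271, P(line Y) ≈ 0.1502, P(line Z) ≈ 0.6227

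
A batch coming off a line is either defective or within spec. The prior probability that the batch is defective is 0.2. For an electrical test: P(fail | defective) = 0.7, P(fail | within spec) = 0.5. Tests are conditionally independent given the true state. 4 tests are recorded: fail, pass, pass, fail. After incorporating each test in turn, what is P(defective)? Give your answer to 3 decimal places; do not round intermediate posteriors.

After 'fail': P(defective) = 0.7·0.2000 / (0.7·0.2000 + 0.5·0.8000) ≈ 0.2593
After 'pass': P(defective) = 0.3·0.2593 / (0.3·0.2593 + 0.5·0.7407) ≈ 0.1736
After 'pass': P(defective) = 0.3·0.1736 / (0.3·0.1736 + 0.5·0.8264) ≈ 0.1119
After 'fail': P(defective) = 0.7·0.1119 / (0.7·0.1119 + 0.5·0.8881) ≈ 0.1499

0.150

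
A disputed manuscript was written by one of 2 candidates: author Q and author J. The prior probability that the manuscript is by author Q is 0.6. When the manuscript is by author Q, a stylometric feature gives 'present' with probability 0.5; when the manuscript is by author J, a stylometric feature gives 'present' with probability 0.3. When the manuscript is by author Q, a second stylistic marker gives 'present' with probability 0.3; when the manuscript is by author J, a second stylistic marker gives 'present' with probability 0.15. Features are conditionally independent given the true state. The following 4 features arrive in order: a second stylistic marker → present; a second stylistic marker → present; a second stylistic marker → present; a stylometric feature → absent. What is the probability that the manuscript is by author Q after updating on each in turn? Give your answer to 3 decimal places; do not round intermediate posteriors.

After a second stylistic marker='present': P(author Q) = 0.3·0.6000 / (0.3·0.6000 + 0.15·0.4000) ≈ 0.7500
After a second stylistic marker='present': P(author Q) = 0.3·0.7500 / (0.3·0.7500 + 0.15·0.2500) ≈ 0.8571
After a second stylistic marker='present': P(author Q) = 0.3·0.8571 / (0.3·0.8571 + 0.15·0.1429) ≈ 0.9231
After a stylometric feature='absent': P(author Q) = 0.5·0.9231 / (0.5·0.9231 + 0.7·0.0769) ≈ 0.8955

0.896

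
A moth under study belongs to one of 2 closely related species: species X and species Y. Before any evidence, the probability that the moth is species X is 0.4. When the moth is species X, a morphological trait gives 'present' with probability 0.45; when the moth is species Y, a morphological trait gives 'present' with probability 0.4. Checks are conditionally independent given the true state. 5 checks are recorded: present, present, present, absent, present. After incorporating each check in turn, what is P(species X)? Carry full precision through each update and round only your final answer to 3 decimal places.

0.495

After 'present': P(species X) = 0.45·0.4000 / (0.45·0.4000 + 0.4·0.6000) ≈ 0.4286
After 'present': P(species X) = 0.45·0.4286 / (0.45·0.4286 + 0.4·0.5714) ≈ 0.4576
After 'present': P(species X) = 0.45·0.4576 / (0.45·0.4576 + 0.4·0.5424) ≈ 0.4870
After 'absent': P(species X) = 0.55·0.4870 / (0.55·0.4870 + 0.6·0.5130) ≈ 0.4653
After 'present': P(species X) = 0.45·0.4653 / (0.45·0.4653 + 0.4·0.5347) ≈ 0.4947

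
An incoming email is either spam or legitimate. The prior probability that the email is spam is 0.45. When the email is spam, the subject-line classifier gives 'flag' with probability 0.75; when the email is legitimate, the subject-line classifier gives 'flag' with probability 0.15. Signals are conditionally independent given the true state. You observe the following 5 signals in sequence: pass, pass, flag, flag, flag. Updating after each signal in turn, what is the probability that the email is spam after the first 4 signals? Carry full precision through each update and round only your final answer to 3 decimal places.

0.639

After 'pass': P(spam) = 0.25·0.4500 / (0.25·0.4500 + 0.85·0.5500) ≈ 0.1940
After 'pass': P(spam) = 0.25·0.1940 / (0.25·0.1940 + 0.85·0.8060) ≈ 0.0661
After 'flag': P(spam) = 0.75·0.0661 / (0.75·0.0661 + 0.15·0.9339) ≈ 0.2614
After 'flag': P(spam) = 0.75·0.2614 / (0.75·0.2614 + 0.15·0.7386) ≈ 0.6389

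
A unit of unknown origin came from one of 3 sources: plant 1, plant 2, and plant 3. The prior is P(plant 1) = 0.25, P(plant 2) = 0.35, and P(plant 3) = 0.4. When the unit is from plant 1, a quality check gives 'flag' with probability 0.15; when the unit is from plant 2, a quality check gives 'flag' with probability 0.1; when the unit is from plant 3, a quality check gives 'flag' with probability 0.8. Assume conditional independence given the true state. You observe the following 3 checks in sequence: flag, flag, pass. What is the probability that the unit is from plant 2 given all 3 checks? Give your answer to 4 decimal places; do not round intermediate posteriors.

0.0533

Apply Bayes' rule sequentially, carrying P(plant 2) forward.
After 'flag': normaliser = 0.15·0.2500 + 0.1·0.3500 + 0.8·0.4000; P(plant 1) ≈ 0.0955, P(plant 2) ≈ 0.0892, P(plant 3) ≈ 0.8153
After 'flag': normaliser = 0.15·0.0955 + 0.1·0.0892 + 0.8·0.8153; P(plant 1) ≈ 0.0212, P(plant 2) ≈ 0.0132, P(plant 3) ≈ 0.9656
After 'pass': normaliser = 0.85·0.0212 + 0.9·0.0132 + 0.2·0.9656; P(plant 1) ≈ 0.0809, P(plant 2) ≈ 0.0533, P(plant 3) ≈ 0.8659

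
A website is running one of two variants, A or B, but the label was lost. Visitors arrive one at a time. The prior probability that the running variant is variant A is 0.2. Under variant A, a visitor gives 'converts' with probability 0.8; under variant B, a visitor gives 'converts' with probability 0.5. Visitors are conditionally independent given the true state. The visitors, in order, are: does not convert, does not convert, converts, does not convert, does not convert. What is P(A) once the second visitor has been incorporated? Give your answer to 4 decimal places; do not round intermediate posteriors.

0.0385

After 'does not convert': P(A) = 0.2·0.2000 / (0.2·0.2000 + 0.5·0.8000) ≈ 0.0909
After 'does not convert': P(A) = 0.2·0.0909 / (0.2·0.0909 + 0.5·0.9091) ≈ 0.0385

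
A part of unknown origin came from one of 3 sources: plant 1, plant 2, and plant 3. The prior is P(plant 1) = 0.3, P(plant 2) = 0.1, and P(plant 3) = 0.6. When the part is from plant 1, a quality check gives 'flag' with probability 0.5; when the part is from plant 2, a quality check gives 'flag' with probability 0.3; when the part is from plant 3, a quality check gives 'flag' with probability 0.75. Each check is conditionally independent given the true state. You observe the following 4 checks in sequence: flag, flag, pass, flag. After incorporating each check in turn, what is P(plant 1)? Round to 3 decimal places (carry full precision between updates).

Apply Bayes' rule sequentially, carrying P(plant 1) forward.
After 'flag': normaliser = 0.5·0.3000 + 0.3·0.1000 + 0.75·0.6000; P(plant 1) ≈ 0.2381, P(plant 2) ≈ 0.0476, P(plant 3) ≈ 0.7143
After 'flag': normaliser = 0.5·0.2381 + 0.3·0.0476 + 0.75·0.7143; P(plant 1) ≈ 0.1779, P(plant 2) ≈ 0.0214, P(plant 3) ≈ 0.8007
After 'pass': normaliser = 0.5·0.1779 + 0.7·0.0214 + 0.25·0.8007; P(plant 1) ≈ 0.2926, P(plant 2) ≈ 0.0492, P(plant 3) ≈ 0.6583
After 'flag': normaliser = 0.5·0.2926 + 0.3·0.0492 + 0.75·0.6583; P(plant 1) ≈ 0.2234, P(plant 2) ≈ 0.0225, P(plant 3) ≈ 0.7541

0.223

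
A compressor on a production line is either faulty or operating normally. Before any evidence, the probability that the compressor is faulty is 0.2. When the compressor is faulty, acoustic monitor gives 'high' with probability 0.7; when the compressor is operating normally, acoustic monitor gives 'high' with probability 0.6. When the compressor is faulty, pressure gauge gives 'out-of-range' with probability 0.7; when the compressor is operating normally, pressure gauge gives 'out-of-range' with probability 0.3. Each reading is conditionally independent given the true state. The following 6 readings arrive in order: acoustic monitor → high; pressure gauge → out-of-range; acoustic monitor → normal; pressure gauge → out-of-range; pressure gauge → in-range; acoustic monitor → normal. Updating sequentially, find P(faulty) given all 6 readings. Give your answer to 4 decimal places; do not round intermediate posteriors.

After acoustic monitor='high': P(faulty) = 0.7·0.2000 / (0.7·0.2000 + 0.6·0.8000) ≈ 0.2258
After pressure gauge='out-of-range': P(faulty) = 0.7·0.2258 / (0.7·0.2258 + 0.3·0.7742) ≈ 0.4050
After acoustic monitor='normal': P(faulty) = 0.3·0.4050 / (0.3·0.4050 + 0.4·0.5950) ≈ 0.3379
After pressure gauge='out-of-range': P(faulty) = 0.7·0.3379 / (0.7·0.3379 + 0.3·0.6621) ≈ 0.5436
After pressure gauge='in-range': P(faulty) = 0.3·0.5436 / (0.3·0.5436 + 0.7·0.4564) ≈ 0.3379
After acoustic monitor='normal': P(faulty) = 0.3·0.3379 / (0.3·0.3379 + 0.4·0.6621) ≈ 0.2768

0.2768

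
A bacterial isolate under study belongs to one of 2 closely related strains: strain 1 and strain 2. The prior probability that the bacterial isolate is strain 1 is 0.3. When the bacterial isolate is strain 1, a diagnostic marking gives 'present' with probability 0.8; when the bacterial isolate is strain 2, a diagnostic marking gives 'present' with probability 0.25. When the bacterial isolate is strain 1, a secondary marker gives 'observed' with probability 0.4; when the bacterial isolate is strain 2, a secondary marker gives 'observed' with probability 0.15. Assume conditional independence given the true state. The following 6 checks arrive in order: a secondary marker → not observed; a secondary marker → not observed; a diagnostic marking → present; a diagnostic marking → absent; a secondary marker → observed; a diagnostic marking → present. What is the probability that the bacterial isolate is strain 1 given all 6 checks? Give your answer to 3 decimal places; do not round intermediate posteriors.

Apply Bayes' rule sequentially, carrying P(strain 1) forward.
After a secondary marker='not observed': P(strain 1) = 0.6·0.3000 / (0.6·0.3000 + 0.85·0.7000) ≈ 0.2323
After a secondary marker='not observed': P(strain 1) = 0.6·0.2323 / (0.6·0.2323 + 0.85·0.7677) ≈ 0.1760
After a diagnostic marking='present': P(strain 1) = 0.8·0.1760 / (0.8·0.1760 + 0.25·0.8240) ≈ 0.4059
After a diagnostic marking='absent': P(strain 1) = 0.2·0.4059 / (0.2·0.4059 + 0.75·0.5941) ≈ 0.1541
After a secondary marker='observed': P(strain 1) = 0.4·0.1541 / (0.4·0.1541 + 0.15·0.8459) ≈ 0.3270
After a diagnostic marking='present': P(strain 1) = 0.8·0.3270 / (0.8·0.3270 + 0.25·0.6730) ≈ 0.6086

0.609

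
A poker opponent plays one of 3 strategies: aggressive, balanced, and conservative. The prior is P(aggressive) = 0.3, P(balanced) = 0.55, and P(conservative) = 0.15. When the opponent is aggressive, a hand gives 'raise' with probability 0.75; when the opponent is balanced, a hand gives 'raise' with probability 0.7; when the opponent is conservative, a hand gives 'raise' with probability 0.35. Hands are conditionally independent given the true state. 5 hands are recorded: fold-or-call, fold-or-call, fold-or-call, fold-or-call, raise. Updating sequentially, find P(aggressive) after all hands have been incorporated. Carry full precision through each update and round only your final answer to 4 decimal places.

After 'fold-or-call': normaliser = 0.25·0.3000 + 0.3·0.5500 + 0.65·0.1500; P(aggressive) ≈ 0.2222, P(balanced) ≈ 0.4889, P(conservative) ≈ 0.2889
After 'fold-or-call': normaliser = 0.25·0.2222 + 0.3·0.4889 + 0.65·0.2889; P(aggressive) ≈ 0.1425, P(balanced) ≈ 0.3761, P(conservative) ≈ 0.4815
After 'fold-or-call': normaliser = 0.25·0.1425 + 0.3·0.3761 + 0.65·0.4815; P(aggressive) ≈ 0.0772, P(balanced) ≈ 0.2445, P(conservative) ≈ 0.6783
After 'fold-or-call': normaliser = 0.25·0.0772 + 0.3·0.2445 + 0.65·0.6783; P(aggressive) ≈ 0.0362, P(balanced) ≈ 0.1375, P(conservative) ≈ 0.8263
After 'raise': normaliser = 0.75·0.0362 + 0.7·0.1375 + 0.35·0.8263; P(aggressive) ≈ 0.0657, P(balanced) ≈ 0.2333, P(conservative) ≈ 0.7010

0.0657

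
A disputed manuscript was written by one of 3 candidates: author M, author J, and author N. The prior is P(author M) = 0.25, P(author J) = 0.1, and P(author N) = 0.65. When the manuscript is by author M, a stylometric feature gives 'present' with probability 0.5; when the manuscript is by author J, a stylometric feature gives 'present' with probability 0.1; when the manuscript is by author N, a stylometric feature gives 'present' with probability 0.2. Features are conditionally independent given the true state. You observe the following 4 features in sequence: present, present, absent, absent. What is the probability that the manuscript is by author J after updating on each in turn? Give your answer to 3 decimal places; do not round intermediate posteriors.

0.024

After 'present': normaliser = 0.5·0.2500 + 0.1·0.1000 + 0.2·0.6500; P(author M) ≈ 0.4717, P(author J) ≈ 0.0377, P(author N) ≈ 0.4906
After 'present': normaliser = 0.5·0.4717 + 0.1·0.0377 + 0.2·0.4906; P(author M) ≈ 0.6983, P(author J) ≈ 0.0112, P(author N) ≈ 0.2905
After 'absent': normaliser = 0.5·0.6983 + 0.9·0.0112 + 0.8·0.2905; P(author M) ≈ 0.5902, P(author J) ≈ 0.0170, P(author N) ≈ 0.3928
After 'absent': normaliser = 0.5·0.5902 + 0.9·0.0170 + 0.8·0.3928; P(author M) ≈ 0.4724, P(author J) ≈ 0.0245, P(author N) ≈ 0.5031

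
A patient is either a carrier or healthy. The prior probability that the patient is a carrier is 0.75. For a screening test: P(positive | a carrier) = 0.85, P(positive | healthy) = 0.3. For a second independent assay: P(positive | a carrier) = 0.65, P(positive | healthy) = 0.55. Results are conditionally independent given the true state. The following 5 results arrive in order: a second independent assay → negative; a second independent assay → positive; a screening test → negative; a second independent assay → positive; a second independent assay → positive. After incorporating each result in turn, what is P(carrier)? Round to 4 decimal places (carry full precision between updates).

After a second independent assay='negative': P(carrier) = 0.35·0.7500 / (0.35·0.7500 + 0.45·0.2500) ≈ 0.7000
After a second independent assay='positive': P(carrier) = 0.65·0.7000 / (0.65·0.7000 + 0.55·0.3000) ≈ 0.7339
After a screening test='negative': P(carrier) = 0.15·0.7339 / (0.15·0.7339 + 0.7·0.2661) ≈ 0.3714
After a second independent assay='positive': P(carrier) = 0.65·0.3714 / (0.65·0.3714 + 0.55·0.6286) ≈ 0.4112
After a second independent assay='positive': P(carrier) = 0.65·0.4112 / (0.65·0.4112 + 0.55·0.5888) ≈ 0.4522

0.4522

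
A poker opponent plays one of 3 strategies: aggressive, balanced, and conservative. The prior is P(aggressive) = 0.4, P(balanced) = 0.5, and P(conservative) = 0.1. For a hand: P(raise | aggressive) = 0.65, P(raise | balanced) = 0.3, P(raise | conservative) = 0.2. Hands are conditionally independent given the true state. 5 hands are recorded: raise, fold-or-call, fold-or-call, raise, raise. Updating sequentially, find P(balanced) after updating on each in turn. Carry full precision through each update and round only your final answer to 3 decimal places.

0.321

After 'raise': normaliser = 0.65·0.4000 + 0.3·0.5000 + 0.2·0.1000; P(aggressive) ≈ 0.6047, P(balanced) ≈ 0.3488, P(conservative) ≈ 0.0465
After 'fold-or-call': normaliser = 0.35·0.6047 + 0.7·0.3488 + 0.8·0.0465; P(aggressive) ≈ 0.4292, P(balanced) ≈ 0.4953, P(conservative) ≈ 0.0755
After 'fold-or-call': normaliser = 0.35·0.4292 + 0.7·0.4953 + 0.8·0.0755; P(aggressive) ≈ 0.2696, P(balanced) ≈ 0.6221, P(conservative) ≈ 0.1083
After 'raise': normaliser = 0.65·0.2696 + 0.3·0.6221 + 0.2·0.1083; P(aggressive) ≈ 0.4569, P(balanced) ≈ 0.4866, P(conservative) ≈ 0.0565
After 'raise': normaliser = 0.65·0.4569 + 0.3·0.4866 + 0.2·0.0565; P(aggressive) ≈ 0.6538, P(balanced) ≈ 0.3214, P(conservative) ≈ 0.0249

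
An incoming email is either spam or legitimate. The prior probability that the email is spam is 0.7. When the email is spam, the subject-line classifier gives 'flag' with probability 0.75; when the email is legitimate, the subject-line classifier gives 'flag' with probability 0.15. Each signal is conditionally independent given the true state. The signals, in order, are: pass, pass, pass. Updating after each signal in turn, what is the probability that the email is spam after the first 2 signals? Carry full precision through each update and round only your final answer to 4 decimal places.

0.1679

After 'pass': P(spam) = 0.25·0.7000 / (0.25·0.7000 + 0.85·0.3000) ≈ 0.4070
After 'pass': P(spam) = 0.25·0.4070 / (0.25·0.4070 + 0.85·0.5930) ≈ 0.1679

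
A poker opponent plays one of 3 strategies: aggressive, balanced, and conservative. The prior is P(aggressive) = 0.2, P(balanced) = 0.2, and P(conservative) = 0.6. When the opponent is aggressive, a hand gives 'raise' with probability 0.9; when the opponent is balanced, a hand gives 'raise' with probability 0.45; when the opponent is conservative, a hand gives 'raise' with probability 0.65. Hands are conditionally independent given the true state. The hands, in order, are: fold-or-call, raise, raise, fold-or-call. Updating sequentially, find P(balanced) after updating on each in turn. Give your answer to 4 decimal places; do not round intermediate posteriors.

0.2727

Apply Bayes' rule sequentially, carrying P(balanced) forward.
After 'fold-or-call': normaliser = 0.1·0.2000 + 0.55·0.2000 + 0.35·0.6000; P(aggressive) ≈ 0.0588, P(balanced) ≈ 0.3235, P(conservative) ≈ 0.6176
After 'raise': normaliser = 0.9·0.0588 + 0.45·0.3235 + 0.65·0.6176; P(aggressive) ≈ 0.0882, P(balanced) ≈ 0.2426, P(conservative) ≈ 0.6691
After 'raise': normaliser = 0.9·0.0882 + 0.45·0.2426 + 0.65·0.6691; P(aggressive) ≈ 0.1274, P(balanced) ≈ 0.1751, P(conservative) ≈ 0.6975
After 'fold-or-call': normaliser = 0.1·0.1274 + 0.55·0.1751 + 0.35·0.6975; P(aggressive) ≈ 0.0361, P(balanced) ≈ 0.2727, P(conservative) ≈ 0.6912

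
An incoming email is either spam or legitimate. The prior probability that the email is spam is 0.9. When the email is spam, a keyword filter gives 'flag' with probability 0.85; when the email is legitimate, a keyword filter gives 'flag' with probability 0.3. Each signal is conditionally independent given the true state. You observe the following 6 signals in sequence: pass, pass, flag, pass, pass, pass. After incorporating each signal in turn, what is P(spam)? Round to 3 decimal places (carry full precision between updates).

0.011

After 'pass': P(spam) = 0.15·0.9000 / (0.15·0.9000 + 0.7·0.1000) ≈ 0.6585
After 'pass': P(spam) = 0.15·0.6585 / (0.15·0.6585 + 0.7·0.3415) ≈ 0.2924
After 'flag': P(spam) = 0.85·0.2924 / (0.85·0.2924 + 0.3·0.7076) ≈ 0.5394
After 'pass': P(spam) = 0.15·0.5394 / (0.15·0.5394 + 0.7·0.4606) ≈ 0.2006
After 'pass': P(spam) = 0.15·0.2006 / (0.15·0.2006 + 0.7·0.7994) ≈ 0.0510
After 'pass': P(spam) = 0.15·0.0510 / (0.15·0.0510 + 0.7·0.9490) ≈ 0.0114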